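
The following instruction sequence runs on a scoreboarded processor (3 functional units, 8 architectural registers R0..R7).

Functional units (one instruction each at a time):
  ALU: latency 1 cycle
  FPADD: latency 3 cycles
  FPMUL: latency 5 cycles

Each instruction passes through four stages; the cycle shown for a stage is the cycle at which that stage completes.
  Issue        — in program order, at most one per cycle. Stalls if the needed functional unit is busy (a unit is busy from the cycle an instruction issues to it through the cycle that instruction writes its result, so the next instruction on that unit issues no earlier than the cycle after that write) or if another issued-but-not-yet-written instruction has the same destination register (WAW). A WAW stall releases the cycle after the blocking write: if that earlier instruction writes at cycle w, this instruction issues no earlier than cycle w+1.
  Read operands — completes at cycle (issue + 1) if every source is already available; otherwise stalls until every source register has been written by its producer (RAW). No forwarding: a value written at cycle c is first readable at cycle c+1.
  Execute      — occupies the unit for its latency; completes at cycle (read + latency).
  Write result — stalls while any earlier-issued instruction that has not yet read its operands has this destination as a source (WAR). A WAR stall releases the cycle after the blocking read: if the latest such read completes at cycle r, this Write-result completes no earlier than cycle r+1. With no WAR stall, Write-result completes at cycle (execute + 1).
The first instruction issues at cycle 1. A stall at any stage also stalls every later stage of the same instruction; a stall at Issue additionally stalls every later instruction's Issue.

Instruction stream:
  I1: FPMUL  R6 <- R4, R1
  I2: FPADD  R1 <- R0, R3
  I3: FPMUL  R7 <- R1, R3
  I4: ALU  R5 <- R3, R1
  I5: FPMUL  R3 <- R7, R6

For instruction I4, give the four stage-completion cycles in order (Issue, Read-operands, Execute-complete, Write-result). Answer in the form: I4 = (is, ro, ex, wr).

I4 = (10, 11, 12, 13)

[1] I1→FPMUL
[2] I1 RO; I2→FPADD
[3] I2 RO
[6] I2 EX
[7] I1 EX; I2 WR R1
[8] I1 WR R6
[9] I3→FPMUL
[10] I3 RO; I4→ALU
[11] I4 RO
[12] I4 EX
[13] I4 WR R5
[15] I3 EX
[16] I3 WR R7
[17] I5→FPMUL
[18] I5 RO
[23] I5 EX
[24] I5 WR R3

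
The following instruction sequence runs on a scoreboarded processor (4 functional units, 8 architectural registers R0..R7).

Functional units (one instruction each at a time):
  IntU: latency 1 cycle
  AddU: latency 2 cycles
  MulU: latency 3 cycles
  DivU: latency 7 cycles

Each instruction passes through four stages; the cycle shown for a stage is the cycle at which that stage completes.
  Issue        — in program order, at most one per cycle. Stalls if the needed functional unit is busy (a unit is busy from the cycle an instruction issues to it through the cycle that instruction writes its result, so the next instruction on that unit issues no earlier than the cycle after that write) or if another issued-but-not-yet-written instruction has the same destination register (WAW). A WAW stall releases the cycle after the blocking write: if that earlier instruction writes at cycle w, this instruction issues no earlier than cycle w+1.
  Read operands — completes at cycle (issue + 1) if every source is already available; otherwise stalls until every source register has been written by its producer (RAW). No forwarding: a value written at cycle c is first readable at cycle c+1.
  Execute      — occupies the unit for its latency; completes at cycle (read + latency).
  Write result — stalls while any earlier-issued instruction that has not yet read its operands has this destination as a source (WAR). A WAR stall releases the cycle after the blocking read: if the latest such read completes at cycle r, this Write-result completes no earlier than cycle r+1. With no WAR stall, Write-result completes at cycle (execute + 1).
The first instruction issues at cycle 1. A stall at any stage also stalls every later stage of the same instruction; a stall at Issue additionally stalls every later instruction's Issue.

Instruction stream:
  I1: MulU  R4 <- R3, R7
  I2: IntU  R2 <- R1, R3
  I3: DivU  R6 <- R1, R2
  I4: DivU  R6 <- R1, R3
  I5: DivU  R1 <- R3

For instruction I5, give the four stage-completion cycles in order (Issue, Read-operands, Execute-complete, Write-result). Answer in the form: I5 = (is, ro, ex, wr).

[1] I1→MulU
[2] I1 RO | I2→IntU
[3] I2 RO | I3→DivU
[4] I2 EX
[5] I1 EX | I2 WR R2
[6] I1 WR R4 | I3 RO
[13] I3 EX
[14] I3 WR R6
[15] I4→DivU
[16] I4 RO
[23] I4 EX
[24] I4 WR R6
[25] I5→DivU
[26] I5 RO
[33] I5 EX
[34] I5 WR R1

I5 = (25, 26, 33, 34)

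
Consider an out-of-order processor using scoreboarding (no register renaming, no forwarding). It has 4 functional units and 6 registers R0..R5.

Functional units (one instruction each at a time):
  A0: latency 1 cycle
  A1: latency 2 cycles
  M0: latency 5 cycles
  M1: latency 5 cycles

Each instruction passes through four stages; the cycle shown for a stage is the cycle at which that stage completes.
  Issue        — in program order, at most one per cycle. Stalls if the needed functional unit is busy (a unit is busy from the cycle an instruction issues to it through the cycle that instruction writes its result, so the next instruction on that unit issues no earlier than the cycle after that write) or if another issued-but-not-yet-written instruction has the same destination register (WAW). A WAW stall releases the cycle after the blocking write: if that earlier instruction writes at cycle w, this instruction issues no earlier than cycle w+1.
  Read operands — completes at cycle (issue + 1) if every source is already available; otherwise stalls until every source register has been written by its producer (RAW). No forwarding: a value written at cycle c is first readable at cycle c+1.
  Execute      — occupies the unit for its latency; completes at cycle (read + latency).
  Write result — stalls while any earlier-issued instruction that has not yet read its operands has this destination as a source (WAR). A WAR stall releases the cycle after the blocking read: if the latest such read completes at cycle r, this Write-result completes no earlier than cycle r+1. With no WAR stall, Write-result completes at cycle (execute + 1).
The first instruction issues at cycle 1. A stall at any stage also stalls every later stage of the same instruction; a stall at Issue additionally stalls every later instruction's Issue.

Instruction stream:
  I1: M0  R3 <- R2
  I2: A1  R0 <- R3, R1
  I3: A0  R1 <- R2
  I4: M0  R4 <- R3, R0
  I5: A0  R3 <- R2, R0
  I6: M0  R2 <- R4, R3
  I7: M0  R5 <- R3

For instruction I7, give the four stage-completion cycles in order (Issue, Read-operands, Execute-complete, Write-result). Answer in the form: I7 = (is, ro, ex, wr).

  I1 | 1 | 2 | 7 | 8
  I2 | 2 | 9 | 11 | 12   RAW R3: wait I1 write@8
  I3 | 3 | 4 | 5 | 10   WAR R1: wait I2 read@9
  I4 | 9 | 13 | 18 | 19   struct: M0 busy until I1 writes@8 · RAW R0: wait I2 write@12
  I5 | 11 | 13 | 14 | 15   struct: A0 busy until I3 writes@10 · RAW R0: wait I2 write@12
  I6 | 20 | 21 | 26 | 27   struct: M0 busy until I4 writes@19
  I7 | 28 | 29 | 34 | 35   struct: M0 busy until I6 writes@27

I7 = (28, 29, 34, 35)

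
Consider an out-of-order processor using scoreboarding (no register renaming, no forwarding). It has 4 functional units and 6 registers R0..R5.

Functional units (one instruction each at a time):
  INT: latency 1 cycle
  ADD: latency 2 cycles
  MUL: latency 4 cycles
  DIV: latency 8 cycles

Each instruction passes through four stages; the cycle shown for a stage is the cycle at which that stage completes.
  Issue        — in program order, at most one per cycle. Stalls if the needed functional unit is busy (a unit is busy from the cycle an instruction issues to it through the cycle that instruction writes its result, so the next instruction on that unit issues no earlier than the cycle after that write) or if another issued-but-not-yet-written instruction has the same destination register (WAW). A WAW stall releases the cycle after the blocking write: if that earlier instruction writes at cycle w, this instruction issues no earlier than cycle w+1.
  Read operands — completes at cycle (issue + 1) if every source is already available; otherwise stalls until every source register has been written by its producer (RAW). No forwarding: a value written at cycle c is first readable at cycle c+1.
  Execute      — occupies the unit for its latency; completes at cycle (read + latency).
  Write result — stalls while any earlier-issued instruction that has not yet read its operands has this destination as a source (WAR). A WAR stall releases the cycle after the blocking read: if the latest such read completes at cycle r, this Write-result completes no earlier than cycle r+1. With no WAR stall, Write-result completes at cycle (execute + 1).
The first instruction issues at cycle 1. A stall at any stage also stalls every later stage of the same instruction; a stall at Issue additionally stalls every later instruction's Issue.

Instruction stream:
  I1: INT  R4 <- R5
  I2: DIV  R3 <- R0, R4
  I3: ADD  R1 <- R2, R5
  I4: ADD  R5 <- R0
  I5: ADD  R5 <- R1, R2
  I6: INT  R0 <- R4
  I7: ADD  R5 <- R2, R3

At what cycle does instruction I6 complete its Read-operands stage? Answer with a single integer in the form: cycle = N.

1) issue 1, read 2, done 3, write 4
2) issue 2, read 5, done 13, write 14  <RAW R4: wait I1 write@4>
3) issue 3, read 4, done 6, write 7
4) issue 8, read 9, done 11, write 12  <struct: ADD busy until I3 writes@7>
5) issue 13, read 14, done 16, write 17  <struct: ADD busy until I4 writes@12>
6) issue 14, read 15, done 16, write 17
7) issue 18, read 19, done 21, write 22  <struct: ADD busy until I5 writes@17>

cycle = 15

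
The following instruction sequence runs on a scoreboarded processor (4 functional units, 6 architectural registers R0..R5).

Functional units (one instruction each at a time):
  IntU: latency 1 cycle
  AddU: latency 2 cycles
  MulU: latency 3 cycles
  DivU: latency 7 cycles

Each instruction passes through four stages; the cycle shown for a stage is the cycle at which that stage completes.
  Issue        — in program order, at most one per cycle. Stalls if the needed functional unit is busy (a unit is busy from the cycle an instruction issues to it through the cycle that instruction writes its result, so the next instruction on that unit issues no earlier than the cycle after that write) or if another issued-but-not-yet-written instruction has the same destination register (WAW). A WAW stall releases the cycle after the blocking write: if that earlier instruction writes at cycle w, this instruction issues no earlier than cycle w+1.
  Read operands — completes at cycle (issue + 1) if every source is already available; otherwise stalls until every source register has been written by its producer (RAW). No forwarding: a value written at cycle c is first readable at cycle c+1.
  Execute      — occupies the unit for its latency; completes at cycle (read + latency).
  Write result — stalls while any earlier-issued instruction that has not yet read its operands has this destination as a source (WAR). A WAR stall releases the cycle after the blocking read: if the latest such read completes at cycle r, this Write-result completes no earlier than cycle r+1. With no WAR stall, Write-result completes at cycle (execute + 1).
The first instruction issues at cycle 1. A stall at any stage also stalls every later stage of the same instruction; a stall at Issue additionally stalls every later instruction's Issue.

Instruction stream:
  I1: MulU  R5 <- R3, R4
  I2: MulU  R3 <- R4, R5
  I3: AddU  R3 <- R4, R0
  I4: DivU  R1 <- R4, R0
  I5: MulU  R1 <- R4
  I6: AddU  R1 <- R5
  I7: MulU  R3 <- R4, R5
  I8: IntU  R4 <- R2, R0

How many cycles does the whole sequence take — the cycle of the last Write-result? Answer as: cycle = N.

cycle 1: I1→MulU
cycle 2: I1 RO
cycle 5: I1 EX
cycle 6: I1 WR R5
cycle 7: I2→MulU
cycle 8: I2 RO
cycle 11: I2 EX
cycle 12: I2 WR R3
cycle 13: I3→AddU
cycle 14: I3 RO | I4→DivU
cycle 15: I4 RO
cycle 16: I3 EX
cycle 17: I3 WR R3
cycle 22: I4 EX
cycle 23: I4 WR R1
cycle 24: I5→MulU
cycle 25: I5 RO
cycle 28: I5 EX
cycle 29: I5 WR R1
cycle 30: I6→AddU
cycle 31: I6 RO | I7→MulU
cycle 32: I7 RO | I8→IntU
cycle 33: I6 EX | I8 RO
cycle 34: I6 WR R1 | I8 EX
cycle 35: I7 EX | I8 WR R4
cycle 36: I7 WR R3

cycle = 36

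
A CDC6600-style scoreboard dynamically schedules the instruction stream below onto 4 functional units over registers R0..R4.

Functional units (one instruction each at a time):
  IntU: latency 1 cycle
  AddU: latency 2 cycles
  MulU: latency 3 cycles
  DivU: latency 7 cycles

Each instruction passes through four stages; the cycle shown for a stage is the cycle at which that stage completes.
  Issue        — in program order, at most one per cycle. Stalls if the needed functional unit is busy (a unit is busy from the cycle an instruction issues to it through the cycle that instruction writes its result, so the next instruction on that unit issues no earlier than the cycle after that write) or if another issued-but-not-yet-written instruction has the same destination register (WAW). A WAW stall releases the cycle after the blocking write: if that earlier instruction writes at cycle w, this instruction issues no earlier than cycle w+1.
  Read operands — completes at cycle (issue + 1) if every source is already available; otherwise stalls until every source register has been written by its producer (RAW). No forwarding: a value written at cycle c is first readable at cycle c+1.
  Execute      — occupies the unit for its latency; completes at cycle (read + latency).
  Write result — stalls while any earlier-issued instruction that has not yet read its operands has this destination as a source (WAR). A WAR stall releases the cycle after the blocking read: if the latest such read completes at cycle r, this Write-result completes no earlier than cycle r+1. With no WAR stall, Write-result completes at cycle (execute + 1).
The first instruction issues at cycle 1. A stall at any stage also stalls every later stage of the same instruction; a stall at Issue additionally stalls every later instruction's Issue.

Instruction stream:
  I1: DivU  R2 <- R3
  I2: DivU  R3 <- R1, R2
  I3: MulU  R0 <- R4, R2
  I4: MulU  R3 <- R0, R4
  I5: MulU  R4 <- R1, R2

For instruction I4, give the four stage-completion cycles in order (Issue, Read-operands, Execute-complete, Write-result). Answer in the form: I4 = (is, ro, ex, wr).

I4 = (21, 22, 25, 26)

cycle 1: I1 dispatched to DivU
cycle 2: I1 operands ready
cycle 9: I1 complete
cycle 10: R2←I1
cycle 11: I2 dispatched to DivU
cycle 12: I2 operands ready · I3 dispatched to MulU
cycle 13: I3 operands ready
cycle 16: I3 complete
cycle 17: R0←I3
cycle 19: I2 complete
cycle 20: R3←I2
cycle 21: I4 dispatched to MulU
cycle 22: I4 operands ready
cycle 25: I4 complete
cycle 26: R3←I4
cycle 27: I5 dispatched to MulU
cycle 28: I5 operands ready
cycle 31: I5 complete
cycle 32: R4←I5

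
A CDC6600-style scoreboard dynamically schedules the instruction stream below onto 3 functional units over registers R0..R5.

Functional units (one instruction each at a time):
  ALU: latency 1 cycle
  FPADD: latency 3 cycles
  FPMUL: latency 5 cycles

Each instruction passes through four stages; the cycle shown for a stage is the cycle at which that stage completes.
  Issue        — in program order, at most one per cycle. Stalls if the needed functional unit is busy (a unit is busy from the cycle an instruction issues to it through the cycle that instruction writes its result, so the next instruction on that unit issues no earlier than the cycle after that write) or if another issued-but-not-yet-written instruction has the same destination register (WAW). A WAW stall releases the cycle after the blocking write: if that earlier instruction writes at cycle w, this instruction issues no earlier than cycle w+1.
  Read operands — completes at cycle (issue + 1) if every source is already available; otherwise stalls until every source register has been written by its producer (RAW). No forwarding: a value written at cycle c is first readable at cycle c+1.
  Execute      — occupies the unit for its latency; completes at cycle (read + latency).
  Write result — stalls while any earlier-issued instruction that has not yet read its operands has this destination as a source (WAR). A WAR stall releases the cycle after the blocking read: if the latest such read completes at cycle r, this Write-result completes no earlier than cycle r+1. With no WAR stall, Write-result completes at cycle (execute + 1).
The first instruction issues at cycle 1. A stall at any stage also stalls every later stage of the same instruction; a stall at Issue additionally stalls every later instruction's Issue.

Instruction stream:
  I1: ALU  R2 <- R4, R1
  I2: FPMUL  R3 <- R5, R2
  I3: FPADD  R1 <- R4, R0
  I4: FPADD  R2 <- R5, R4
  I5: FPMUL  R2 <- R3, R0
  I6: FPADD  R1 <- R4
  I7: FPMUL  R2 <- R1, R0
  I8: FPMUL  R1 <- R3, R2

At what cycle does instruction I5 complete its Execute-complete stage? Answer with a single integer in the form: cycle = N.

I1: IS=1 RO=2 EX=3 WR=4
I2: IS=2 RO=5 EX=10 WR=11  [RAW R2: wait I1 write@4]
I3: IS=3 RO=4 EX=7 WR=8
I4: IS=9 RO=10 EX=13 WR=14  [struct: FPADD busy until I3 writes@8]
I5: IS=15 RO=16 EX=21 WR=22  [WAW R2: wait I4 write@14]
I6: IS=16 RO=17 EX=20 WR=21
I7: IS=23 RO=24 EX=29 WR=30  [struct: FPMUL busy until I5 writes@22]
I8: IS=31 RO=32 EX=37 WR=38  [struct: FPMUL busy until I7 writes@30]

cycle = 21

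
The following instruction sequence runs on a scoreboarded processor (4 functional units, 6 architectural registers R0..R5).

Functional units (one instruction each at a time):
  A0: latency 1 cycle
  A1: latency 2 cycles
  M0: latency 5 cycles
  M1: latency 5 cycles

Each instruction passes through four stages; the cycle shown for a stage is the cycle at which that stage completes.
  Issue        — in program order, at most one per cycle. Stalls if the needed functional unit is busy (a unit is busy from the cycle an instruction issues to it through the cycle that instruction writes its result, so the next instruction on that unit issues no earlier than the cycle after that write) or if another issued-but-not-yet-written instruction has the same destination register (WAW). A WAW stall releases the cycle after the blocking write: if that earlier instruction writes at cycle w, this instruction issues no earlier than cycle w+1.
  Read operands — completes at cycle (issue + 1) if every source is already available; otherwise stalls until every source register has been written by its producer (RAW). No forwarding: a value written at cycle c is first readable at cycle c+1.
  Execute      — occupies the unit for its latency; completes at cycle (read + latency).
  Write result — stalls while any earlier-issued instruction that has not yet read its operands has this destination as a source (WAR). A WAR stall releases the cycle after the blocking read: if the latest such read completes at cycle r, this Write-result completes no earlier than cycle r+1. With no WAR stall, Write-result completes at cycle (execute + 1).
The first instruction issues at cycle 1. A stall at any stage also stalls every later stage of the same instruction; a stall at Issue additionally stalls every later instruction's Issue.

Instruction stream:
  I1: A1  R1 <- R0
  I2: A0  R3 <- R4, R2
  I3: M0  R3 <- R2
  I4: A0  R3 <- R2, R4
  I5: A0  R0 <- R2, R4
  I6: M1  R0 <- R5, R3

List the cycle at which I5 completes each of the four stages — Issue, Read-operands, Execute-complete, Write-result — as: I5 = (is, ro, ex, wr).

I5 = (18, 19, 20, 21)

t=1  I1 issues→A1
t=2  I1 reads · I2 issues→A0
t=3  I2 reads
t=4  I1 exec-done · I2 exec-done
t=5  I1 writes R1 · I2 writes R3
t=6  I3 issues→M0
t=7  I3 reads
t=12  I3 exec-done
t=13  I3 writes R3
t=14  I4 issues→A0
t=15  I4 reads
t=16  I4 exec-done
t=17  I4 writes R3
t=18  I5 issues→A0
t=19  I5 reads
t=20  I5 exec-done
t=21  I5 writes R0
t=22  I6 issues→M1
t=23  I6 reads
t=28  I6 exec-done
t=29  I6 writes R0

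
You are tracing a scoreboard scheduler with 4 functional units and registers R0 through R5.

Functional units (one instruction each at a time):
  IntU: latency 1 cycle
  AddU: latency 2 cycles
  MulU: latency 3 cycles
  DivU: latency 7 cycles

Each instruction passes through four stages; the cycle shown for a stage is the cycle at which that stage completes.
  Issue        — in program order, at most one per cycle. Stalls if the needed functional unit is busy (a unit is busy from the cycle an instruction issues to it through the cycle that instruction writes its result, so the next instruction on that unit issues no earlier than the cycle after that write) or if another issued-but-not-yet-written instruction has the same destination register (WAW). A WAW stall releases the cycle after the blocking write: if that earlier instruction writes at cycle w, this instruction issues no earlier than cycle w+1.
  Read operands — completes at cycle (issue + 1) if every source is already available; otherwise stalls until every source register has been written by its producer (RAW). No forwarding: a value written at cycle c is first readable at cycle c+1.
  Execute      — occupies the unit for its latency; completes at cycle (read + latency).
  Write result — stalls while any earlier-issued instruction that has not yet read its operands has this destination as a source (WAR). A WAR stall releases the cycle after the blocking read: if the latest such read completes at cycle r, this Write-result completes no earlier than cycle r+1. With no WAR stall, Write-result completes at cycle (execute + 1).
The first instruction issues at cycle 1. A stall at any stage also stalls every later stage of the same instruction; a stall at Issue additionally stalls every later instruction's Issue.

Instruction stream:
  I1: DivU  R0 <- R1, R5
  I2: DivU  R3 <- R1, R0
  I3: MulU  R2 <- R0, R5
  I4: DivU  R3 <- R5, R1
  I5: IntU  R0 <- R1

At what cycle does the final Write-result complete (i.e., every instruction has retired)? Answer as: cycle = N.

I1: IS=1 RO=2 EX=9 WR=10
I2: IS=11 RO=12 EX=19 WR=20  [struct: DivU busy until I1 writes@10]
I3: IS=12 RO=13 EX=16 WR=17
I4: IS=21 RO=22 EX=29 WR=30  [struct: DivU busy until I2 writes@20]
I5: IS=22 RO=23 EX=24 WR=25

cycle = 30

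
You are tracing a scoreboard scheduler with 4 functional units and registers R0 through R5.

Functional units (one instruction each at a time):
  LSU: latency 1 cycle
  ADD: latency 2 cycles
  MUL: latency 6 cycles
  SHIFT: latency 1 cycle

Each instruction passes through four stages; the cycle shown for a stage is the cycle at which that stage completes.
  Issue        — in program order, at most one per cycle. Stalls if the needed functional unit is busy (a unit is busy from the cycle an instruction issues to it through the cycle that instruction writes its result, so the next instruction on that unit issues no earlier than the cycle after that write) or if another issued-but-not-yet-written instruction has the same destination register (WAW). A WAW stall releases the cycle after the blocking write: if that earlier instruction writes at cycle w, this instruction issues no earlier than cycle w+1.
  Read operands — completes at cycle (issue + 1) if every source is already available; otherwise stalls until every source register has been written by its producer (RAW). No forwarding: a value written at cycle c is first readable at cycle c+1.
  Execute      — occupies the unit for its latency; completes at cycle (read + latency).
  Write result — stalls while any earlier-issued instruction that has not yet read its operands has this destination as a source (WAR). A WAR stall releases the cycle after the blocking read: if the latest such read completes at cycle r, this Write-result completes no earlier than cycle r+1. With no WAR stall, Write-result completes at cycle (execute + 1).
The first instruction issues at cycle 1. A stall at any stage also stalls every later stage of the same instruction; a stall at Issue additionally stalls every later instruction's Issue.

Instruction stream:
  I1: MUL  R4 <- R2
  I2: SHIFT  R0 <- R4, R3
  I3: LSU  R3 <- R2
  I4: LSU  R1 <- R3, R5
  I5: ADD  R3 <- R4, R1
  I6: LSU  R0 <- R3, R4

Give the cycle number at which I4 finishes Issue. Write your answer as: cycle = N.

I1  is:1  ro:2  ex:8  wr:9
I2  is:2  ro:10  ex:11  wr:12  — RAW R4: wait I1 write@9
I3  is:3  ro:4  ex:5  wr:11  — WAR R3: wait I2 read@10
I4  is:12  ro:13  ex:14  wr:15  — struct: LSU busy until I3 writes@11
I5  is:13  ro:16  ex:18  wr:19  — RAW R1: wait I4 write@15
I6  is:16  ro:20  ex:21  wr:22  — struct: LSU busy until I4 writes@15, RAW R3: wait I5 write@19

cycle = 12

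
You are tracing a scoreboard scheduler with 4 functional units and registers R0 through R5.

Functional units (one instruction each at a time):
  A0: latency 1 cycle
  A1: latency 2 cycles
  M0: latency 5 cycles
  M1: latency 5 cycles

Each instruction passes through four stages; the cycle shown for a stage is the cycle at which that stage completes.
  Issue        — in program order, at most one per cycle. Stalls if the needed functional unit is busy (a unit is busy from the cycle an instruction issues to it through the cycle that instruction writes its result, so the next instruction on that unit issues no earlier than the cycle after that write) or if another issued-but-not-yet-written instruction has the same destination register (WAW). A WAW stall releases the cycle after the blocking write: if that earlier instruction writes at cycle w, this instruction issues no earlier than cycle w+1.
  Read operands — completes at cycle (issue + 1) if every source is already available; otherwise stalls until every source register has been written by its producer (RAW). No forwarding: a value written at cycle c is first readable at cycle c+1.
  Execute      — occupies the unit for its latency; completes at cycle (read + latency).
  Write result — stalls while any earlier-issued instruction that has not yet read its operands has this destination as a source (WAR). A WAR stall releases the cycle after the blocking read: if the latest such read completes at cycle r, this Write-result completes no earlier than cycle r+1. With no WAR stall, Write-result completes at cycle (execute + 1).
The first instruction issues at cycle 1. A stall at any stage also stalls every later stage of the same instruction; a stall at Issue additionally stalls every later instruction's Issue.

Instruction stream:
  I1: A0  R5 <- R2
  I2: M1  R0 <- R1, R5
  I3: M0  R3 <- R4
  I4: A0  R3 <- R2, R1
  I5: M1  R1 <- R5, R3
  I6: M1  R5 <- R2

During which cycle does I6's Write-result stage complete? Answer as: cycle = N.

1) issue 1, read 2, done 3, write 4
2) issue 2, read 5, done 10, write 11  <RAW R5: wait I1 write@4>
3) issue 3, read 4, done 9, write 10
4) issue 11, read 12, done 13, write 14  <WAW R3: wait I3 write@10>
5) issue 12, read 15, done 20, write 21  <RAW R3: wait I4 write@14>
6) issue 22, read 23, done 28, write 29  <struct: M1 busy until I5 writes@21>

cycle = 29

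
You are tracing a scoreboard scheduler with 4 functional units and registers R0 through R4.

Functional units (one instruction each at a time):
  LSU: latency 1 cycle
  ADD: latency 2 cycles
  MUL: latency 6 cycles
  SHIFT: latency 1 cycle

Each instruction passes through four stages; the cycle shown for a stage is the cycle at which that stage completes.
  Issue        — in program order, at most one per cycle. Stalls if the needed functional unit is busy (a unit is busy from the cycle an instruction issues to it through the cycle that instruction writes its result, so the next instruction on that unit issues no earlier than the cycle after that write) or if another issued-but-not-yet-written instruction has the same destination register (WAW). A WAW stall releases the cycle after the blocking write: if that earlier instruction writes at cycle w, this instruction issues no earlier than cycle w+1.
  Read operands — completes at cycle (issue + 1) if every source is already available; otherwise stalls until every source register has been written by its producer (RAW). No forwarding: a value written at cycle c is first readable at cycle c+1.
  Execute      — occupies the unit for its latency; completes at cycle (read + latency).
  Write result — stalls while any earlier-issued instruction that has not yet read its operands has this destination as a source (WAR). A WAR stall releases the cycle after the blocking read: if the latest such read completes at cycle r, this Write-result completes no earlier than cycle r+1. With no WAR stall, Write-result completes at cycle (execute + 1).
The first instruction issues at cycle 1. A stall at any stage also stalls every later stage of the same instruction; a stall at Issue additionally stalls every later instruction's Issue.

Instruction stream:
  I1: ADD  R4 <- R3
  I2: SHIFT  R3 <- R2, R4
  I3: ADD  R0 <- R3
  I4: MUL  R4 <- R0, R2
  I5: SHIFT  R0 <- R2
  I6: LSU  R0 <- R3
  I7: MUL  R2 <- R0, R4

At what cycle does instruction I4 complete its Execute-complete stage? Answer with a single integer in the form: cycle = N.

cycle = 19

[I1] 1/2/4/5
[I2] 2/6/7/8  (RAW R4: wait I1 write@5)
[I3] 6/9/11/12  (struct: ADD busy until I1 writes@5; RAW R3: wait I2 write@8)
[I4] 7/13/19/20  (RAW R0: wait I3 write@12)
[I5] 13/14/15/16  (WAW R0: wait I3 write@12)
[I6] 17/18/19/20  (WAW R0: wait I5 write@16)
[I7] 21/22/28/29  (struct: MUL busy until I4 writes@20)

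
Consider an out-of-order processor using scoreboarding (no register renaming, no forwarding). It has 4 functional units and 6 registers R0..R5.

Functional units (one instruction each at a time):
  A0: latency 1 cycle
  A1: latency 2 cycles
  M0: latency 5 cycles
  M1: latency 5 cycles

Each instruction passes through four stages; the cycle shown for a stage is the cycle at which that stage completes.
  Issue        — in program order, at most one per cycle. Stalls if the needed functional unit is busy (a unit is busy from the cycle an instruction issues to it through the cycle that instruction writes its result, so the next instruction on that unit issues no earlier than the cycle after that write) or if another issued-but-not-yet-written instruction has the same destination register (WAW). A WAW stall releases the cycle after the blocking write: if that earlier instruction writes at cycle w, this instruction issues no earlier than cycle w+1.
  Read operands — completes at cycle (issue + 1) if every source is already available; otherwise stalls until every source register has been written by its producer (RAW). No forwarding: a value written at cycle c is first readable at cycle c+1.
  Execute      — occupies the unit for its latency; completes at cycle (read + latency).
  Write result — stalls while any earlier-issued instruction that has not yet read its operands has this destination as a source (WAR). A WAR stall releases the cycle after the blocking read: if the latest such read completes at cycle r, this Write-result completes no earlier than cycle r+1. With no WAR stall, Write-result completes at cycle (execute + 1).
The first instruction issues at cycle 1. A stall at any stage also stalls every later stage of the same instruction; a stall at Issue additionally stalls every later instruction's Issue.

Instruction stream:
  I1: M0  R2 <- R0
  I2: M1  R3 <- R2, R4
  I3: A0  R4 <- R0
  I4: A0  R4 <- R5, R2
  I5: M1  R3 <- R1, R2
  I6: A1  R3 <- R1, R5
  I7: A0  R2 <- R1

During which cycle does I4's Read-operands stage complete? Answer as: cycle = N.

cycle 1: issue I1 (M0)
cycle 2: I1 read-ops | issue I2 (M1)
cycle 3: issue I3 (A0)
cycle 4: I3 read-ops
cycle 5: I3 finished on A0
cycle 7: I1 finished on M0
cycle 8: I1→R2
cycle 9: I2 read-ops
cycle 10: I3→R4
cycle 11: issue I4 (A0)
cycle 12: I4 read-ops
cycle 13: I4 finished on A0
cycle 14: I2 finished on M1 | I4→R4
cycle 15: I2→R3
cycle 16: issue I5 (M1)
cycle 17: I5 read-ops
cycle 22: I5 finished on M1
cycle 23: I5→R3
cycle 24: issue I6 (A1)
cycle 25: I6 read-ops | issue I7 (A0)
cycle 26: I7 read-ops
cycle 27: I6 finished on A1 | I7 finished on A0
cycle 28: I6→R3 | I7→R2

cycle = 12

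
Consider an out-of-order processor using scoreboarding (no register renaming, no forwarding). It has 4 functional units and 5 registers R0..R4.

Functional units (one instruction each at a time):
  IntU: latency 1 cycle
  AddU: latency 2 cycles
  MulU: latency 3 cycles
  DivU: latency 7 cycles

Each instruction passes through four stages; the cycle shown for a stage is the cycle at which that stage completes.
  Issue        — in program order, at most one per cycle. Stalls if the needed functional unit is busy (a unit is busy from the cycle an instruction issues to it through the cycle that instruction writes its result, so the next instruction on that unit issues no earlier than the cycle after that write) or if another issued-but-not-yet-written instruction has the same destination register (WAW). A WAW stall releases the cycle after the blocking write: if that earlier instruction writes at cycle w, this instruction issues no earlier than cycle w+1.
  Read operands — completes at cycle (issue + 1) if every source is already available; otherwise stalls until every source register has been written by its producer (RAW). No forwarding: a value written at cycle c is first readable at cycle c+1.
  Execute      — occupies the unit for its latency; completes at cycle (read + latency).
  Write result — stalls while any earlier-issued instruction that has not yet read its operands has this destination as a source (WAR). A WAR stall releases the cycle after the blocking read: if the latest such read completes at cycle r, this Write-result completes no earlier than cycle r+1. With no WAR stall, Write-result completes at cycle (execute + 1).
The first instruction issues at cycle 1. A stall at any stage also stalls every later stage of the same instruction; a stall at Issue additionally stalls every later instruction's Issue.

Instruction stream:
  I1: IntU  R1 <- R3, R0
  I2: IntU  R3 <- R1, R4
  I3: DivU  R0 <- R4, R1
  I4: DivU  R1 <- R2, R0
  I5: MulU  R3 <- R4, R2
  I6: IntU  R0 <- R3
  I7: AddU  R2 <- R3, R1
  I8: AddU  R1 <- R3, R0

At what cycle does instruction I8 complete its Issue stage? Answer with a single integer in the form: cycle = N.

cycle = 30

I1: IS=1 RO=2 EX=3 WR=4
I2: IS=5 RO=6 EX=7 WR=8  [struct: IntU busy until I1 writes@4]
I3: IS=6 RO=7 EX=14 WR=15
I4: IS=16 RO=17 EX=24 WR=25  [struct: DivU busy until I3 writes@15]
I5: IS=17 RO=18 EX=21 WR=22
I6: IS=18 RO=23 EX=24 WR=25  [RAW R3: wait I5 write@22]
I7: IS=19 RO=26 EX=28 WR=29  [RAW R1: wait I4 write@25]
I8: IS=30 RO=31 EX=33 WR=34  [struct: AddU busy until I7 writes@29]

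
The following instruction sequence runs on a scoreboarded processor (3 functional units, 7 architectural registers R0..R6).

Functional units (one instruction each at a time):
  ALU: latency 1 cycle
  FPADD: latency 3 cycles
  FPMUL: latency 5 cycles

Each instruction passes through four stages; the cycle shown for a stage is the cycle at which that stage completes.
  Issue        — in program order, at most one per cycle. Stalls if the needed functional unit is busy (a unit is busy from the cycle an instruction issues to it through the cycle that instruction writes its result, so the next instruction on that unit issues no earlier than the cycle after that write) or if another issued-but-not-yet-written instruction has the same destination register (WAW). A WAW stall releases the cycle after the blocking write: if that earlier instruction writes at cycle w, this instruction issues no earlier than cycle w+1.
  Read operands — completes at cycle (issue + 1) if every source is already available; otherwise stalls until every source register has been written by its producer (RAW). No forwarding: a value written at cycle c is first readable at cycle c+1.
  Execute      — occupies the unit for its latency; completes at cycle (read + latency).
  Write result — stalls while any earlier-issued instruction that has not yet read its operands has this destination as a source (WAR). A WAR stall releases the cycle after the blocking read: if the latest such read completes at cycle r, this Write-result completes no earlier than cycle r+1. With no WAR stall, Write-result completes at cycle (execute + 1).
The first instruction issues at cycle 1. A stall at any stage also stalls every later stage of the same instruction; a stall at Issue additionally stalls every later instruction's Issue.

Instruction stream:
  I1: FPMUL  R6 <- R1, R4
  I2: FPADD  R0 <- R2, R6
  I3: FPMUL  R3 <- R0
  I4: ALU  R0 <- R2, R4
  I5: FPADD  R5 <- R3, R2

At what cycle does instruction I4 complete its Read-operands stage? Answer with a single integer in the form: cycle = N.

cycle = 15

t=1  I1 issues→FPMUL
t=2  I1 reads | I2 issues→FPADD
t=7  I1 exec-done
t=8  I1 writes R6
t=9  I2 reads | I3 issues→FPMUL
t=12  I2 exec-done
t=13  I2 writes R0
t=14  I3 reads | I4 issues→ALU
t=15  I4 reads | I5 issues→FPADD
t=16  I4 exec-done
t=17  I4 writes R0
t=19  I3 exec-done
t=20  I3 writes R3
t=21  I5 reads
t=24  I5 exec-done
t=25  I5 writes R5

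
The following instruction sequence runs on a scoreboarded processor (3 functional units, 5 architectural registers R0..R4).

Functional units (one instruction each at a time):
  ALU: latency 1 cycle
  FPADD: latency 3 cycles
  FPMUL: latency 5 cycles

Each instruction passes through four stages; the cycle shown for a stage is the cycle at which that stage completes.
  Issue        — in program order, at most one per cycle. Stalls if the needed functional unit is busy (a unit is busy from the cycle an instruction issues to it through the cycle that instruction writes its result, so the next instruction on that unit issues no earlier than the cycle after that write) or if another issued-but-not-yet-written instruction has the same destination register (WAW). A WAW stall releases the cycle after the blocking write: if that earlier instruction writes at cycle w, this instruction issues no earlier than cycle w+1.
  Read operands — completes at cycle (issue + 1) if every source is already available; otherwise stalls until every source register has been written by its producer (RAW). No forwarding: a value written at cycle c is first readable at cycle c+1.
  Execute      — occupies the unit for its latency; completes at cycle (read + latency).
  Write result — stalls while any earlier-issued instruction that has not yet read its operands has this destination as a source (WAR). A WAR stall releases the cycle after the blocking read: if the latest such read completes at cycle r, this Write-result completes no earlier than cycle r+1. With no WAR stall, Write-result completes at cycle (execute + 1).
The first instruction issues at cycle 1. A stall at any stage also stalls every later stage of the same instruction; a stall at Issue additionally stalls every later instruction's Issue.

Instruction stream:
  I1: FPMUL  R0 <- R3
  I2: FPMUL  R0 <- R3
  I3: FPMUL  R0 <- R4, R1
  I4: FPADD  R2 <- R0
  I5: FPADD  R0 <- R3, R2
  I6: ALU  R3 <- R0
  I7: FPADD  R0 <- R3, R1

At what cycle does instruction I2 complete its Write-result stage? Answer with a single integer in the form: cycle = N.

t=1  I1 issues→FPMUL
t=2  I1 reads
t=7  I1 exec-done
t=8  I1 writes R0
t=9  I2 issues→FPMUL
t=10  I2 reads
t=15  I2 exec-done
t=16  I2 writes R0
t=17  I3 issues→FPMUL
t=18  I3 reads · I4 issues→FPADD
t=23  I3 exec-done
t=24  I3 writes R0
t=25  I4 reads
t=28  I4 exec-done
t=29  I4 writes R2
t=30  I5 issues→FPADD
t=31  I5 reads · I6 issues→ALU
t=34  I5 exec-done
t=35  I5 writes R0
t=36  I6 reads · I7 issues→FPADD
t=37  I6 exec-done
t=38  I6 writes R3
t=39  I7 reads
t=42  I7 exec-done
t=43  I7 writes R0

cycle = 16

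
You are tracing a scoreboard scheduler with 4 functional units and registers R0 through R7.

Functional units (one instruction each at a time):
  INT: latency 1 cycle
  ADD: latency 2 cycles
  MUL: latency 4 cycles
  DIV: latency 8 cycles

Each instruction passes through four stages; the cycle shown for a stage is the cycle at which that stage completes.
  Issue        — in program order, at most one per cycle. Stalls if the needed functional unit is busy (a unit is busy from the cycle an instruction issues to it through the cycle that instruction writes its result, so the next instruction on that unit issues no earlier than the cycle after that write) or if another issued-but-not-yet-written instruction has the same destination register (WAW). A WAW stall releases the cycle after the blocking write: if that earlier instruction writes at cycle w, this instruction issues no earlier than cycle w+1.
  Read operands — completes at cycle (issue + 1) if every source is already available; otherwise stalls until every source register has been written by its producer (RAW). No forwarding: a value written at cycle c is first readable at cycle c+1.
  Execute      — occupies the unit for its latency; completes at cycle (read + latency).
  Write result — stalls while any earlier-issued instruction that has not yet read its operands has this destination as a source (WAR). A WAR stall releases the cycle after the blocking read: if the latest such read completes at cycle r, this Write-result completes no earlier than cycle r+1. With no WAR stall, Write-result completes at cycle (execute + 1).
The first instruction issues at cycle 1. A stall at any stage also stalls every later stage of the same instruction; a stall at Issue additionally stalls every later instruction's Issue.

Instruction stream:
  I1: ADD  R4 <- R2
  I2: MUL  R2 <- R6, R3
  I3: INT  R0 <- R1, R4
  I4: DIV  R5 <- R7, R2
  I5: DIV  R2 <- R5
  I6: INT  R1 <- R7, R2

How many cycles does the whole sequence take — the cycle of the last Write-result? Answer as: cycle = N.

cycle = 32

[I1] 1/2/4/5
[I2] 2/3/7/8
[I3] 3/6/7/8  (RAW R4: wait I1 write@5)
[I4] 4/9/17/18  (RAW R2: wait I2 write@8)
[I5] 19/20/28/29  (struct: DIV busy until I4 writes@18)
[I6] 20/30/31/32  (RAW R2: wait I5 write@29)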